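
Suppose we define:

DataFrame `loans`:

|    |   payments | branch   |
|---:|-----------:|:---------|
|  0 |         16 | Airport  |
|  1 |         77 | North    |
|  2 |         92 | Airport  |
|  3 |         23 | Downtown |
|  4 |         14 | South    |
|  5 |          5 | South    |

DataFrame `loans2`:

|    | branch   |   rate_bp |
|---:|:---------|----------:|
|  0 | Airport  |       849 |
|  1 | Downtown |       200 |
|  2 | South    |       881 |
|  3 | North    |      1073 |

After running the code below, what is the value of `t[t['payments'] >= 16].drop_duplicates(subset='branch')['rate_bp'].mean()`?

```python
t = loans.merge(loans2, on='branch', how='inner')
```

707.333333333

merge on 'branch' (how='inner') → 6 rows:
   payments    branch  rate_bp
0        16   Airport      849
1        77     North     1073
2        92   Airport      849
3        23  Downtown      200
4        14     South      881
5         5     South      881
filter rows where payments >= 16:
   payments    branch  rate_bp
0        16   Airport      849
1        77     North     1073
2        92   Airport      849
3        23  Downtown      200
drop duplicate branch (keep=first):
   payments    branch  rate_bp
0        16   Airport      849
1        77     North     1073
3        23  Downtown      200
The mean of column 'rate_bp' is 707.333333333.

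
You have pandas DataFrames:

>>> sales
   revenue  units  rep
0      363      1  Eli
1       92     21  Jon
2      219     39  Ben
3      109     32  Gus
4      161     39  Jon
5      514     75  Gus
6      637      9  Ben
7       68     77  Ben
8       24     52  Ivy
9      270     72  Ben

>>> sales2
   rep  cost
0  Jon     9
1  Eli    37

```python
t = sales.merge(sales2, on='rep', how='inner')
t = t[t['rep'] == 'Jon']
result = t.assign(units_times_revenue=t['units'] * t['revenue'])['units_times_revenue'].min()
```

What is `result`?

1932

merge on 'rep' (how='inner') → 3 rows:
   revenue  units  rep  cost
0      363      1  Eli    37
1       92     21  Jon     9
2      161     39  Jon     9
filter rows where rep == 'Jon':
   revenue  units  rep  cost
1       92     21  Jon     9
2      161     39  Jon     9
add column units_times_revenue = t['units'] * t['revenue']:
   revenue  units  rep  cost  units_times_revenue
1       92     21  Jon     9                 1932
2      161     39  Jon     9                 6279
Then the min of column 'units_times_revenue': 1932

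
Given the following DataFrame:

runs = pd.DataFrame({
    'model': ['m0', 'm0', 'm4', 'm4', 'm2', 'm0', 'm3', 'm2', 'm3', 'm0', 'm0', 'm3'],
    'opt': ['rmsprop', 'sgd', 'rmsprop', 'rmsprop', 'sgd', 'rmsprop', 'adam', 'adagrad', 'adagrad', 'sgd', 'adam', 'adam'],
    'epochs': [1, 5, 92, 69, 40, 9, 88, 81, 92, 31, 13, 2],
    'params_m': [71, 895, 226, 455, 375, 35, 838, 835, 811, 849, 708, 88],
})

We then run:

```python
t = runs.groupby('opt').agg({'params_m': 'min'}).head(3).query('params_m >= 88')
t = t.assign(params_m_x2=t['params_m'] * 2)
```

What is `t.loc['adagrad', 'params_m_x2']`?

1622

group by opt, min of params_m:
         params_m
opt              
adagrad       811
adam           88
rmsprop        35
sgd           375
take first 3 rows:
         params_m
opt              
adagrad       811
adam           88
rmsprop        35
filter rows where params_m >= 88:
         params_m
opt              
adagrad       811
adam           88
add column params_m_x2 = t['params_m'] * 2:
         params_m  params_m_x2
opt                           
adagrad       811         1622
adam           88          176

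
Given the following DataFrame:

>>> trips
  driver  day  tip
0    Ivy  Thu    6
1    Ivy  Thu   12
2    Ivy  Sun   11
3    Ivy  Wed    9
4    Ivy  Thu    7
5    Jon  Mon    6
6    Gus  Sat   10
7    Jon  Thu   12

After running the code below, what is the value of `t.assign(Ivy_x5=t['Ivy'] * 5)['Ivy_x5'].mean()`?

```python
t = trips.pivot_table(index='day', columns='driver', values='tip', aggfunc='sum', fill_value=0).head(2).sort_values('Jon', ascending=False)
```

0.0

pivot: rows=day, cols=driver, sum(tip):
driver  Gus  Ivy  Jon
day                  
Mon       0    0    6
Sat      10    0    0
Sun       0   11    0
Thu       0   25   12
Wed       0    9    0
take first 2 rows:
driver  Gus  Ivy  Jon
day                  
Mon       0    0    6
Sat      10    0    0
sort by Jon descending:
driver  Gus  Ivy  Jon
day                  
Mon       0    0    6
Sat      10    0    0
add column Ivy_x5 = t['Ivy'] * 5:
driver  Gus  Ivy  Jon  Ivy_x5
day                          
Mon       0    0    6       0
Sat      10    0    0       0
The mean of column 'Ivy_x5' is 0.0.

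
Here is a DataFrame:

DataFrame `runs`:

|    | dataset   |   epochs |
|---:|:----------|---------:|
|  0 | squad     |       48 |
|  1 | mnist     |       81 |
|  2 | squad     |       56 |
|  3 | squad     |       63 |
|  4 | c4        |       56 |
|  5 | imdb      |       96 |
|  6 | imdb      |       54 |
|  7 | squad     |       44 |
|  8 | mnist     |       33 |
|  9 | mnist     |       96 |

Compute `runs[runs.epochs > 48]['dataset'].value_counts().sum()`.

7

filter rows where epochs > 48:
  dataset  epochs
1   mnist      81
2   squad      56
3   squad      63
4      c4      56
5    imdb      96
6    imdb      54
9   mnist      96
value_counts of dataset:
dataset
mnist    2
squad    2
imdb     2
c4       1
Name: count, dtype: int64
The sum of the resulting series is 7.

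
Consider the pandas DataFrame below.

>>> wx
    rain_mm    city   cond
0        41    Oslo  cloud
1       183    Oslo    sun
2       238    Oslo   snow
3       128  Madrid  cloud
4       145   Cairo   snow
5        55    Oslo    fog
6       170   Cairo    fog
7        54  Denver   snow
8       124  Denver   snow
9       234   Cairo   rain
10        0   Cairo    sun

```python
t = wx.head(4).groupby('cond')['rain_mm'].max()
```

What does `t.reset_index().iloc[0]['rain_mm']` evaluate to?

128

take first 4 rows:
   rain_mm    city   cond
0       41    Oslo  cloud
1      183    Oslo    sun
2      238    Oslo   snow
3      128  Madrid  cloud
group by cond, max of rain_mm:
cond
cloud    128
snow     238
sun      183
Name: rain_mm, dtype: int64
reset_index():
    cond  rain_mm
0  cloud      128
1   snow      238
2    sun      183
Finally, value at position 0, column 'rain_mm' = 128.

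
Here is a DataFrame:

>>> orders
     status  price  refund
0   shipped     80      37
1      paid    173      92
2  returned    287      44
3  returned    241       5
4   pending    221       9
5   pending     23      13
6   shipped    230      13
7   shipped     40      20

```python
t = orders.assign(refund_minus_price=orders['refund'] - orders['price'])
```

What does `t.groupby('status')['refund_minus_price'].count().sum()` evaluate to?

8

add column refund_minus_price = orders['refund'] - orders['price']:
     status  price  refund  refund_minus_price
0   shipped     80      37                 -43
1      paid    173      92                 -81
2  returned    287      44                -243
3  returned    241       5                -236
4   pending    221       9                -212
5   pending     23      13                 -10
6   shipped    230      13                -217
7   shipped     40      20                 -20
group by status, count of refund_minus_price:
status
paid        1
pending     2
returned    2
shipped     3
Name: refund_minus_price, dtype: int64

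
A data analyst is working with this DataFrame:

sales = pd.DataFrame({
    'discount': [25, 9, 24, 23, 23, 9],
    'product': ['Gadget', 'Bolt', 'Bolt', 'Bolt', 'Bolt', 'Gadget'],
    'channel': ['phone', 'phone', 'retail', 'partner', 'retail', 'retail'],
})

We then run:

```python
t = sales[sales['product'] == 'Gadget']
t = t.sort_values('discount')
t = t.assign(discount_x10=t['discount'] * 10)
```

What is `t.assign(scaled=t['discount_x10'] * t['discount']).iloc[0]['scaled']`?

filter rows where product == 'Gadget':
   discount product channel
0        25  Gadget   phone
5         9  Gadget  retail
sort by discount:
   discount product channel
5         9  Gadget  retail
0        25  Gadget   phone
add column discount_x10 = t['discount'] * 10:
   discount product channel  discount_x10
5         9  Gadget  retail            90
0        25  Gadget   phone           250
add column scaled = t['discount_x10'] * t['discount']:
   discount product channel  discount_x10  scaled
5         9  Gadget  retail            90     810
0        25  Gadget   phone           250    6250
Taking the value at position 0, column 'scaled' gives 810.

810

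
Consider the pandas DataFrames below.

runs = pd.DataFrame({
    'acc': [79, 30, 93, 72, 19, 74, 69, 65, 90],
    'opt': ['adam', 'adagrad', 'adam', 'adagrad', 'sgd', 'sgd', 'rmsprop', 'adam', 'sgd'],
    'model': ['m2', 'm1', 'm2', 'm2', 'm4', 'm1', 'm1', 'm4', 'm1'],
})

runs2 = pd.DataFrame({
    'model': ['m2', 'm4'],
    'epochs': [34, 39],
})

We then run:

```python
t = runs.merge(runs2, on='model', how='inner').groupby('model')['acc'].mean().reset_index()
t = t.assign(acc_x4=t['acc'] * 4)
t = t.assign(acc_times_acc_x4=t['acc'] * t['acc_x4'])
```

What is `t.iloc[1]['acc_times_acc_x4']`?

merge on 'model' (how='inner') → 5 rows:
   acc      opt model  epochs
0   79     adam    m2      34
1   93     adam    m2      34
2   72  adagrad    m2      34
3   19      sgd    m4      39
4   65     adam    m4      39
group by model, mean of acc:
model
m2    81.333333
m4    42.000000
Name: acc, dtype: float64
reset_index():
  model        acc
0    m2  81.333333
1    m4  42.000000
add column acc_x4 = t['acc'] * 4:
  model        acc      acc_x4
0    m2  81.333333  325.333333
1    m4  42.000000  168.000000
add column acc_times_acc_x4 = t['acc'] * t['acc_x4']:
  model        acc      acc_x4  acc_times_acc_x4
0    m2  81.333333  325.333333      26460.444444
1    m4  42.000000  168.000000       7056.000000
Reading off the value at position 1, column 'acc_times_acc_x4', we get 7056.0.

7056.0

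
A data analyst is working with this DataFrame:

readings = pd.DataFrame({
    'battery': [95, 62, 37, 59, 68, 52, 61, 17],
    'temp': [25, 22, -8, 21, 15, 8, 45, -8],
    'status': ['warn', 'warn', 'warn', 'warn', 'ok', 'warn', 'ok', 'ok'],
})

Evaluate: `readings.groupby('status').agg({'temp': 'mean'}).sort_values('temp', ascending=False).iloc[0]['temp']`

group by status, mean of temp:
             temp
status           
ok      17.333333
warn    13.600000
sort by temp descending:
             temp
status           
ok      17.333333
warn    13.600000

17.3333333333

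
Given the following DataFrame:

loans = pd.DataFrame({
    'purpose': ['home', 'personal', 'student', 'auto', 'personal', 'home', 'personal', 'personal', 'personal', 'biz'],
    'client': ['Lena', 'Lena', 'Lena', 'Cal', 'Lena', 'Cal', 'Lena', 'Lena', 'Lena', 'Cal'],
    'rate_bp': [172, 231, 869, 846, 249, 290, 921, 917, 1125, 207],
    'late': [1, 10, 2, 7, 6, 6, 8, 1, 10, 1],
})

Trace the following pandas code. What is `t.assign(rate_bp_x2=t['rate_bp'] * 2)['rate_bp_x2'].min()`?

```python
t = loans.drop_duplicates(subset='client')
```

drop duplicate client (keep=first):
  purpose client  rate_bp  late
0    home   Lena      172     1
3    auto    Cal      846     7
add column rate_bp_x2 = t['rate_bp'] * 2:
  purpose client  rate_bp  late  rate_bp_x2
0    home   Lena      172     1         344
3    auto    Cal      846     7        1692
min of column 'rate_bp_x2' → 344

344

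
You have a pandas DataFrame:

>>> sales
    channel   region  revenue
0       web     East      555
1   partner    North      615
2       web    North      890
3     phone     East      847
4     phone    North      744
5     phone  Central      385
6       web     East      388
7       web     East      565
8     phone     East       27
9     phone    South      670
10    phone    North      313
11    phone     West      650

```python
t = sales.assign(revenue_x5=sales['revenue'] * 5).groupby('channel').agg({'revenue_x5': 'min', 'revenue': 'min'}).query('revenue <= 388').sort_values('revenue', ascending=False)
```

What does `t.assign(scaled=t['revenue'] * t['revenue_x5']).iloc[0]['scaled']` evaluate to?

752720

add column revenue_x5 = sales['revenue'] * 5:
    channel   region  revenue  revenue_x5
0       web     East      555        2775
1   partner    North      615        3075
2       web    North      890        4450
3     phone     East      847        4235
4     phone    North      744        3720
5     phone  Central      385        1925
6       web     East      388        1940
7       web     East      565        2825
8     phone     East       27         135
9     phone    South      670        3350
10    phone    North      313        1565
11    phone     West      650        3250
group by channel: min(revenue_x5), min(revenue):
         revenue_x5  revenue
channel                     
partner        3075      615
phone           135       27
web            1940      388
filter rows where revenue <= 388:
         revenue_x5  revenue
channel                     
phone           135       27
web            1940      388
sort by revenue descending:
         revenue_x5  revenue
channel                     
web            1940      388
phone           135       27
add column scaled = t['revenue'] * t['revenue_x5']:
         revenue_x5  revenue  scaled
channel                             
web            1940      388  752720
phone           135       27    3645
Finally, value at position 0, column 'scaled' = 752720.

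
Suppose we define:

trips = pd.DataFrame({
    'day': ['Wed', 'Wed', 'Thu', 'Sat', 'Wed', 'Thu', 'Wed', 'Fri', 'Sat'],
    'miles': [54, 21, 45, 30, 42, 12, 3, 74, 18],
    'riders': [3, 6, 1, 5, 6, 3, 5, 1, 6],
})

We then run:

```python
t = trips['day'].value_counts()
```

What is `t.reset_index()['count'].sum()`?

value_counts of day:
day
Wed    4
Thu    2
Sat    2
Fri    1
Name: count, dtype: int64
reset_index():
   day  count
0  Wed      4
1  Thu      2
2  Sat      2
3  Fri      1
Finally, sum of column 'count' = 9.

9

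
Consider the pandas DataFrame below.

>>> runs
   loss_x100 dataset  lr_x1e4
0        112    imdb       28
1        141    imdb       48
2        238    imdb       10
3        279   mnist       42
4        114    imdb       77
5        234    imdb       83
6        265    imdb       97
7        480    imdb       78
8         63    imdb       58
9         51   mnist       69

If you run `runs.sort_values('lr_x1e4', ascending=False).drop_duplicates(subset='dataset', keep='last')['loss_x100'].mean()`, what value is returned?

sort by lr_x1e4 descending:
   loss_x100 dataset  lr_x1e4
6        265    imdb       97
5        234    imdb       83
7        480    imdb       78
4        114    imdb       77
9         51   mnist       69
8         63    imdb       58
1        141    imdb       48
3        279   mnist       42
0        112    imdb       28
2        238    imdb       10
drop duplicate dataset (keep=last):
   loss_x100 dataset  lr_x1e4
3        279   mnist       42
2        238    imdb       10
So mean() = 258.5.

258.5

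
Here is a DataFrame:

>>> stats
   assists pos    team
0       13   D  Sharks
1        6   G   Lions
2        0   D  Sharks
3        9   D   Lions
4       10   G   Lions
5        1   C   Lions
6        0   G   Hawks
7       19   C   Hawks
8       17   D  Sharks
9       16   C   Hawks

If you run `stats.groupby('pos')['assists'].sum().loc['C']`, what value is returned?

group by pos, sum of assists:
pos
C    36
D    39
G    16
Name: assists, dtype: int64
Finally, value at index 'C' = 36.

36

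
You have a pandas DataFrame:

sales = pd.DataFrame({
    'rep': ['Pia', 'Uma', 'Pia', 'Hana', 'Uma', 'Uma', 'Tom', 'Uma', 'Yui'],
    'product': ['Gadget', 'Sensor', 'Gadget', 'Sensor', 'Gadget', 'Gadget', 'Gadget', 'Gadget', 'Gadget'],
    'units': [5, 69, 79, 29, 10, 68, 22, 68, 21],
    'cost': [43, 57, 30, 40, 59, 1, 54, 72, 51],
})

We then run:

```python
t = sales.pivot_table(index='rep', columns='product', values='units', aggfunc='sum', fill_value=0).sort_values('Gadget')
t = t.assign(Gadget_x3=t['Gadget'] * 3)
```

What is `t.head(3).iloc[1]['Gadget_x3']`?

pivot: rows=rep, cols=product, sum(units):
product  Gadget  Sensor
rep                    
Hana          0      29
Pia          84       0
Tom          22       0
Uma         146      69
Yui          21       0
sort by Gadget:
product  Gadget  Sensor
rep                    
Hana          0      29
Yui          21       0
Tom          22       0
Pia          84       0
Uma         146      69
add column Gadget_x3 = t['Gadget'] * 3:
product  Gadget  Sensor  Gadget_x3
rep                               
Hana          0      29          0
Yui          21       0         63
Tom          22       0         66
Pia          84       0        252
Uma         146      69        438
take first 3 rows:
product  Gadget  Sensor  Gadget_x3
rep                               
Hana          0      29          0
Yui          21       0         63
Tom          22       0         66
So iloc[1]['Gadget_x3'] = 63.

63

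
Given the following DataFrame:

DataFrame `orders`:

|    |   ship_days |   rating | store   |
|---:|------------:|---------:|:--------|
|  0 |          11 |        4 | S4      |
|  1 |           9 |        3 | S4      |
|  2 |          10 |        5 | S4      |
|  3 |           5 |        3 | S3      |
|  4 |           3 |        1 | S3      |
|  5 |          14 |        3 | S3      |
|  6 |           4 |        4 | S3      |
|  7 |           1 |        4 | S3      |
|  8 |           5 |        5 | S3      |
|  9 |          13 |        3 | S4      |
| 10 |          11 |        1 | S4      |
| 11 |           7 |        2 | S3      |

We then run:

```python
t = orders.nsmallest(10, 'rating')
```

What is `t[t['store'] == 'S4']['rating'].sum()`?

11

take 10 rows with smallest rating:
    ship_days  rating store
4           3       1    S3
10         11       1    S4
11          7       2    S3
1           9       3    S4
3           5       3    S3
5          14       3    S3
9          13       3    S4
0          11       4    S4
6           4       4    S3
7           1       4    S3
filter rows where store == 'S4':
    ship_days  rating store
10         11       1    S4
1           9       3    S4
9          13       3    S4
0          11       4    S4
Finally, sum of column 'rating' = 11.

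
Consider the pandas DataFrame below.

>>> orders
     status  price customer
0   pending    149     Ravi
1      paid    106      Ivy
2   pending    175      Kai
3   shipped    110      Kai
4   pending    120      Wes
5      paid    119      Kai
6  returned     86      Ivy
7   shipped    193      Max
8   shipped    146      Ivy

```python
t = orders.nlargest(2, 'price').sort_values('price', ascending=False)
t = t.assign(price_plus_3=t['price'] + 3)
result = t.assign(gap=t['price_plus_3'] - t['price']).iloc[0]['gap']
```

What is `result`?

take 2 rows with largest price:
    status  price customer
7  shipped    193      Max
2  pending    175      Kai
sort by price descending:
    status  price customer
7  shipped    193      Max
2  pending    175      Kai
add column price_plus_3 = t['price'] + 3:
    status  price customer  price_plus_3
7  shipped    193      Max           196
2  pending    175      Kai           178
add column gap = t['price_plus_3'] - t['price']:
    status  price customer  price_plus_3  gap
7  shipped    193      Max           196    3
2  pending    175      Kai           178    3

3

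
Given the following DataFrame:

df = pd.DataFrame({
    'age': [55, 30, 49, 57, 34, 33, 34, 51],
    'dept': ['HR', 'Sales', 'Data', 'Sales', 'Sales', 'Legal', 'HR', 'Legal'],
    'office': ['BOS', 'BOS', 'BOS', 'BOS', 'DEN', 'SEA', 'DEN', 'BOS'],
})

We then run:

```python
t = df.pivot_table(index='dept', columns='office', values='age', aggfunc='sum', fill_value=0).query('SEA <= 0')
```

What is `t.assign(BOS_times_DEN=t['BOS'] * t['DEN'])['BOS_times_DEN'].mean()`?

1609.33333333

pivot: rows=dept, cols=office, sum(age):
office  BOS  DEN  SEA
dept                 
Data     49    0    0
HR       55   34    0
Legal    51    0   33
Sales    87   34    0
filter rows where SEA <= 0:
office  BOS  DEN  SEA
dept                 
Data     49    0    0
HR       55   34    0
Sales    87   34    0
add column BOS_times_DEN = t['BOS'] * t['DEN']:
office  BOS  DEN  SEA  BOS_times_DEN
dept                                
Data     49    0    0              0
HR       55   34    0           1870
Sales    87   34    0           2958
Hence 1609.33333333.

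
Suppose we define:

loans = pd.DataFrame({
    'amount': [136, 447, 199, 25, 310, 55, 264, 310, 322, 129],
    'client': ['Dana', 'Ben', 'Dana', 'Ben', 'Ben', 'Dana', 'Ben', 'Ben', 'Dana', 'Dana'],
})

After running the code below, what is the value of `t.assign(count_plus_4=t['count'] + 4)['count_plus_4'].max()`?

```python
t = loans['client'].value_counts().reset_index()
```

9

value_counts of client:
client
Dana    5
Ben     5
Name: count, dtype: int64
reset_index():
  client  count
0   Dana      5
1    Ben      5
add column count_plus_4 = t['count'] + 4:
  client  count  count_plus_4
0   Dana      5             9
1    Ben      5             9
So max() = 9.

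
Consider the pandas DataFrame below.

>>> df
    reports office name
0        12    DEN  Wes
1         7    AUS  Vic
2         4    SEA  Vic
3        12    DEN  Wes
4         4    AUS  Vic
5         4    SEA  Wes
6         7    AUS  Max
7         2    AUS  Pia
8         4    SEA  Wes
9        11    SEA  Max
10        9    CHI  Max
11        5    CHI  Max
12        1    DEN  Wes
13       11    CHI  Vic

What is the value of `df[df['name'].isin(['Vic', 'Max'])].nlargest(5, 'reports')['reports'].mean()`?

9.0

filter rows where name in ['Vic', 'Max']:
    reports office name
1         7    AUS  Vic
2         4    SEA  Vic
4         4    AUS  Vic
6         7    AUS  Max
9        11    SEA  Max
10        9    CHI  Max
11        5    CHI  Max
13       11    CHI  Vic
take 5 rows with largest reports:
    reports office name
9        11    SEA  Max
13       11    CHI  Vic
10        9    CHI  Max
1         7    AUS  Vic
6         7    AUS  Max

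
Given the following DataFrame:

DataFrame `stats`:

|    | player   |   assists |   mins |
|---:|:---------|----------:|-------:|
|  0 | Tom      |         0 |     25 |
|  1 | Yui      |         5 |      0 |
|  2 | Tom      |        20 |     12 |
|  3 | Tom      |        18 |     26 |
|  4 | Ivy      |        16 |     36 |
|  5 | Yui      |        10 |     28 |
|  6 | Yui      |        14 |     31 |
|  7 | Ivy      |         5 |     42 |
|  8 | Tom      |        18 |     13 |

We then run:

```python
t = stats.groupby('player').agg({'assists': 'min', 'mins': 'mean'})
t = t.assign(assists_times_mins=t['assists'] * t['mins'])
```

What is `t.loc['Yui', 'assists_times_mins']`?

98.3333333333

group by player: min(assists), mean(mins):
        assists       mins
player                    
Ivy           5  39.000000
Tom           0  19.000000
Yui           5  19.666667
add column assists_times_mins = t['assists'] * t['mins']:
        assists       mins  assists_times_mins
player                                        
Ivy           5  39.000000          195.000000
Tom           0  19.000000            0.000000
Yui           5  19.666667           98.333333
The value at row 'Yui', column 'assists_times_mins' is 98.3333333333.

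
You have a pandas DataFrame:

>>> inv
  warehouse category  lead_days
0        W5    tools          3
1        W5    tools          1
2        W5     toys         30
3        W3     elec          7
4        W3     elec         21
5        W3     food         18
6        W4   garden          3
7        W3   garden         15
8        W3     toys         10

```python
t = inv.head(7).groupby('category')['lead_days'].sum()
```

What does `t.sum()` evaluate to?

take first 7 rows:
  warehouse category  lead_days
0        W5    tools          3
1        W5    tools          1
2        W5     toys         30
3        W3     elec          7
4        W3     elec         21
5        W3     food         18
6        W4   garden          3
group by category, sum of lead_days:
category
elec      28
food      18
garden     3
tools      4
toys      30
Name: lead_days, dtype: int64
Reading off the sum of the resulting series, we get 83.

83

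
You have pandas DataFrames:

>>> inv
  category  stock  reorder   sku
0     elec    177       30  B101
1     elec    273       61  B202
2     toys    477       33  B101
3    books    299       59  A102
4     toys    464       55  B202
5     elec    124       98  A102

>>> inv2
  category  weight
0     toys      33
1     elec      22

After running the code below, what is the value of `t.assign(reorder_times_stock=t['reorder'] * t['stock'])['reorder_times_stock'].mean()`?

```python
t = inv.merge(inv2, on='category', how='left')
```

15502.8333333

merge on 'category' (how='left') → 6 rows:
  category  stock  reorder   sku  weight
0     elec    177       30  B101    22.0
1     elec    273       61  B202    22.0
2     toys    477       33  B101    33.0
3    books    299       59  A102     NaN
4     toys    464       55  B202    33.0
5     elec    124       98  A102    22.0
add column reorder_times_stock = t['reorder'] * t['stock']:
  category  stock  reorder   sku  weight  reorder_times_stock
0     elec    177       30  B101    22.0                 5310
1     elec    273       61  B202    22.0                16653
2     toys    477       33  B101    33.0                15741
3    books    299       59  A102     NaN                17641
4     toys    464       55  B202    33.0                25520
5     elec    124       98  A102    22.0                12152
Finally, mean of column 'reorder_times_stock' = 15502.8333333.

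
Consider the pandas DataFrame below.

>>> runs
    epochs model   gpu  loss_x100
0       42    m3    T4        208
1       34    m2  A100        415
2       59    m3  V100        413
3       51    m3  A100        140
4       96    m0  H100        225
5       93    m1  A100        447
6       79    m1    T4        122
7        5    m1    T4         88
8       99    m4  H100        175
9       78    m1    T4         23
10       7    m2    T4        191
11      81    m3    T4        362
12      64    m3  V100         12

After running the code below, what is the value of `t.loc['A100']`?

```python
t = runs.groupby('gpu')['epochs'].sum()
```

178

group by gpu, sum of epochs:
gpu
A100    178
H100    195
T4      292
V100    123
Name: epochs, dtype: int64
value at index 'A100' → 178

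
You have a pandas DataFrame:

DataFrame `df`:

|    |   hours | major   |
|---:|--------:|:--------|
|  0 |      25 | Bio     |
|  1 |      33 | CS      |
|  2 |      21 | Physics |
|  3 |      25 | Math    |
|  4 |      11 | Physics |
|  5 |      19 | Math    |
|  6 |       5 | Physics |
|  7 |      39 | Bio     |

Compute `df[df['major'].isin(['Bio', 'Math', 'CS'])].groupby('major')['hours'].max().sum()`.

97

filter rows where major in ['Bio', 'Math', 'CS']:
   hours major
0     25   Bio
1     33    CS
3     25  Math
5     19  Math
7     39   Bio
group by major, max of hours:
major
Bio     39
CS      33
Math    25
Name: hours, dtype: int64
Then the sum of the resulting series: 97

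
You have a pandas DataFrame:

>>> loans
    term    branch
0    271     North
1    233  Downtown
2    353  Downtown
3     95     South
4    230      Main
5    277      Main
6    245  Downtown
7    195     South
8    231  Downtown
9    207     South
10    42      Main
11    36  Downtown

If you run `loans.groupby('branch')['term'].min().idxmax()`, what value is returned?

North

group by branch, min of term:
branch
Downtown     36
Main         42
North       271
South        95
Name: term, dtype: int64
Finally, label with the largest value = North.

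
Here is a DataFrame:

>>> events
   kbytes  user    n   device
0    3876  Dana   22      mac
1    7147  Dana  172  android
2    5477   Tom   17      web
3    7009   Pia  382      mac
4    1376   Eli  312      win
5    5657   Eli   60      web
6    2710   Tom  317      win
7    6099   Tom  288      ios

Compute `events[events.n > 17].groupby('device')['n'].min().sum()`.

854

filter rows where n > 17:
   kbytes  user    n   device
0    3876  Dana   22      mac
1    7147  Dana  172  android
3    7009   Pia  382      mac
4    1376   Eli  312      win
5    5657   Eli   60      web
6    2710   Tom  317      win
7    6099   Tom  288      ios
group by device, min of n:
device
android    172
ios        288
mac         22
web         60
win        312
Name: n, dtype: int64
Then the sum of the resulting series: 854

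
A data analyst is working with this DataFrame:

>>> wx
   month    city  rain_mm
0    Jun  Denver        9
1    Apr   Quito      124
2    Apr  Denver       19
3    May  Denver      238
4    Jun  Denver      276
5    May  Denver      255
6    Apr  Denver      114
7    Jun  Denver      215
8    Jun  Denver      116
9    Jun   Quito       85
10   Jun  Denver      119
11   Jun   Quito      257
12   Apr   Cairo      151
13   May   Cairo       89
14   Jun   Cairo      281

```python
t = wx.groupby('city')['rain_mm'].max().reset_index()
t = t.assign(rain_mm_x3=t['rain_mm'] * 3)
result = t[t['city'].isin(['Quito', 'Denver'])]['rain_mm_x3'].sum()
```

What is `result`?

1599

group by city, max of rain_mm:
city
Cairo     281
Denver    276
Quito     257
Name: rain_mm, dtype: int64
reset_index():
     city  rain_mm
0   Cairo      281
1  Denver      276
2   Quito      257
add column rain_mm_x3 = t['rain_mm'] * 3:
     city  rain_mm  rain_mm_x3
0   Cairo      281         843
1  Denver      276         828
2   Quito      257         771
filter rows where city in ['Quito', 'Denver']:
     city  rain_mm  rain_mm_x3
1  Denver      276         828
2   Quito      257         771
So sum() = 1599.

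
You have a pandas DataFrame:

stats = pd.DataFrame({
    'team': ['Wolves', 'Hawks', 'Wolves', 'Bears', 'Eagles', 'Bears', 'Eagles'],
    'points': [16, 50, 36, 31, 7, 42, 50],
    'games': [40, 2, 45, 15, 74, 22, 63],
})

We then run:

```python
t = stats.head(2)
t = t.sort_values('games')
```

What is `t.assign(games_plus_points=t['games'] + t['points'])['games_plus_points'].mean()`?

54.0

take first 2 rows:
     team  points  games
0  Wolves      16     40
1   Hawks      50      2
sort by games:
     team  points  games
1   Hawks      50      2
0  Wolves      16     40
add column games_plus_points = t['games'] + t['points']:
     team  points  games  games_plus_points
1   Hawks      50      2                 52
0  Wolves      16     40                 56
mean of column 'games_plus_points' → 54.0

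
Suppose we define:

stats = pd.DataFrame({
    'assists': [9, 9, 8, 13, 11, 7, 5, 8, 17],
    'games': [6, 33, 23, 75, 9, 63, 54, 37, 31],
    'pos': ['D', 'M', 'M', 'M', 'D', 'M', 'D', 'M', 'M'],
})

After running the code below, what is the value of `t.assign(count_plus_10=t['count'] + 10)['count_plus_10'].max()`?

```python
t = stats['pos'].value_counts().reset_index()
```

16

value_counts of pos:
pos
M    6
D    3
Name: count, dtype: int64
reset_index():
  pos  count
0   M      6
1   D      3
add column count_plus_10 = t['count'] + 10:
  pos  count  count_plus_10
0   M      6             16
1   D      3             13
Finally, max of column 'count_plus_10' = 16.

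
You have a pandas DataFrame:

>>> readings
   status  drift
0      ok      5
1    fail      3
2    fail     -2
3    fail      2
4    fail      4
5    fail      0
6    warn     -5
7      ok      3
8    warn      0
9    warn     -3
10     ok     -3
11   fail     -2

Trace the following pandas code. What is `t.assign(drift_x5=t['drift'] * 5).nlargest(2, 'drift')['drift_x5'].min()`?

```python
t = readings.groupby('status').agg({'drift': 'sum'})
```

25

group by status, sum of drift:
        drift
status       
fail        5
ok          5
warn       -8
add column drift_x5 = t['drift'] * 5:
        drift  drift_x5
status                 
fail        5        25
ok          5        25
warn       -8       -40
take 2 rows with largest drift:
        drift  drift_x5
status                 
fail        5        25
ok          5        25
Then the min of column 'drift_x5': 25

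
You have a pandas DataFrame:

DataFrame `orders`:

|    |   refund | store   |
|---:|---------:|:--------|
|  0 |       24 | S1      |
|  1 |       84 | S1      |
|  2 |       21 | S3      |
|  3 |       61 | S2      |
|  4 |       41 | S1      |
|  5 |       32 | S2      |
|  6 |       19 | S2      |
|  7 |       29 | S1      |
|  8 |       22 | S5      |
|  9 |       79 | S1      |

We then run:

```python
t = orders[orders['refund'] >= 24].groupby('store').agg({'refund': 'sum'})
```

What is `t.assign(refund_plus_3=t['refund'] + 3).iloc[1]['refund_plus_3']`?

96

filter rows where refund >= 24:
   refund store
0      24    S1
1      84    S1
3      61    S2
4      41    S1
5      32    S2
7      29    S1
9      79    S1
group by store, sum of refund:
       refund
store        
S1        257
S2         93
add column refund_plus_3 = t['refund'] + 3:
       refund  refund_plus_3
store                       
S1        257            260
S2         93             96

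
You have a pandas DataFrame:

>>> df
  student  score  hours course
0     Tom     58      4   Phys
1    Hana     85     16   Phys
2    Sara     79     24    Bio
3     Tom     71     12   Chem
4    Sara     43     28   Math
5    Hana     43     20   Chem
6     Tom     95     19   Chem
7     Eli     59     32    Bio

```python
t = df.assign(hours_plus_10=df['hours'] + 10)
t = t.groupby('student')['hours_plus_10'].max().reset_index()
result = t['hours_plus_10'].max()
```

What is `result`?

add column hours_plus_10 = df['hours'] + 10:
  student  score  hours course  hours_plus_10
0     Tom     58      4   Phys             14
1    Hana     85     16   Phys             26
2    Sara     79     24    Bio             34
3     Tom     71     12   Chem             22
4    Sara     43     28   Math             38
5    Hana     43     20   Chem             30
6     Tom     95     19   Chem             29
7     Eli     59     32    Bio             42
group by student, max of hours_plus_10:
student
Eli     42
Hana    30
Sara    38
Tom     29
Name: hours_plus_10, dtype: int64
reset_index():
  student  hours_plus_10
0     Eli             42
1    Hana             30
2    Sara             38
3     Tom             29
Reading off the max of column 'hours_plus_10', we get 42.

42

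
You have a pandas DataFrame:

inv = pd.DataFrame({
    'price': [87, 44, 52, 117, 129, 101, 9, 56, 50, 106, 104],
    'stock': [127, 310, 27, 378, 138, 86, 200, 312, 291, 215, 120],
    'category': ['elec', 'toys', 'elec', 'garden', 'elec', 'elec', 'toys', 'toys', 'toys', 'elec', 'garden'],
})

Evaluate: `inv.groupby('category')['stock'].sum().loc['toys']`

group by category, sum of stock:
category
elec       593
garden     498
toys      1113
Name: stock, dtype: int64
Taking the value at index 'toys' gives 1113.

1113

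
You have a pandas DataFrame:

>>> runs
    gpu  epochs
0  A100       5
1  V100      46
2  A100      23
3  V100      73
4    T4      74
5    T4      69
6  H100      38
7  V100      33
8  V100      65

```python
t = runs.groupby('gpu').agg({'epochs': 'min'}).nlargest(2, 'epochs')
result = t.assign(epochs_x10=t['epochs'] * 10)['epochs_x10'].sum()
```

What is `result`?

group by gpu, min of epochs:
      epochs
gpu         
A100       5
H100      38
T4        69
V100      33
take 2 rows with largest epochs:
      epochs
gpu         
T4        69
H100      38
add column epochs_x10 = t['epochs'] * 10:
      epochs  epochs_x10
gpu                     
T4        69         690
H100      38         380
Finally, sum of column 'epochs_x10' = 1070.

1070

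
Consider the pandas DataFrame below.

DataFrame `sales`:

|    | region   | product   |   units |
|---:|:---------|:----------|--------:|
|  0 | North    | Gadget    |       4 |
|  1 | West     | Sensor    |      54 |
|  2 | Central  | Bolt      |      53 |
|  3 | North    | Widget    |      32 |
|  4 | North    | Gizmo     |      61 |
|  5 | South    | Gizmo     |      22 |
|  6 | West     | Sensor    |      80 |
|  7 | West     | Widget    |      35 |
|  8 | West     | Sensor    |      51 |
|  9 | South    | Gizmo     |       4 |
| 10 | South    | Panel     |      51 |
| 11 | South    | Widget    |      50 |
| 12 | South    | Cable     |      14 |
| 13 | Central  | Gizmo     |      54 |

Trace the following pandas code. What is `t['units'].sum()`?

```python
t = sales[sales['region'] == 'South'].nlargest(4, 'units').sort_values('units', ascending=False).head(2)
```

filter rows where region == 'South':
   region product  units
5   South   Gizmo     22
9   South   Gizmo      4
10  South   Panel     51
11  South  Widget     50
12  South   Cable     14
take 4 rows with largest units:
   region product  units
10  South   Panel     51
11  South  Widget     50
5   South   Gizmo     22
12  South   Cable     14
sort by units descending:
   region product  units
10  South   Panel     51
11  South  Widget     50
5   South   Gizmo     22
12  South   Cable     14
take first 2 rows:
   region product  units
10  South   Panel     51
11  South  Widget     50
Finally, sum of column 'units' = 101.

101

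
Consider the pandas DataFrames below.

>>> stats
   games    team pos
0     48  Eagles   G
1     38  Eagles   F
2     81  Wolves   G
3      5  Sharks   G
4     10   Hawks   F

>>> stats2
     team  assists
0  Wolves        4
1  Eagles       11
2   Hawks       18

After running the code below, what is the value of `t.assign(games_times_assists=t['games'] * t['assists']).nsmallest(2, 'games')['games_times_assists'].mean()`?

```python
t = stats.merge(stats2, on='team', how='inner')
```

299.0

merge on 'team' (how='inner') → 4 rows:
   games    team pos  assists
0     48  Eagles   G       11
1     38  Eagles   F       11
2     81  Wolves   G        4
3     10   Hawks   F       18
add column games_times_assists = t['games'] * t['assists']:
   games    team pos  assists  games_times_assists
0     48  Eagles   G       11                  528
1     38  Eagles   F       11                  418
2     81  Wolves   G        4                  324
3     10   Hawks   F       18                  180
take 2 rows with smallest games:
   games    team pos  assists  games_times_assists
3     10   Hawks   F       18                  180
1     38  Eagles   F       11                  418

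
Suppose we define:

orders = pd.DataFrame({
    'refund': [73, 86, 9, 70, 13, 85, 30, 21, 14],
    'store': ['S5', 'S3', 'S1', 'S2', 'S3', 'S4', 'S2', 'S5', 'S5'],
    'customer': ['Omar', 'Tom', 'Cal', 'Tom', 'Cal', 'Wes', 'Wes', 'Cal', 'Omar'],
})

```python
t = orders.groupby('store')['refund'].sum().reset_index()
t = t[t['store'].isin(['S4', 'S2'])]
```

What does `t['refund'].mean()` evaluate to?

group by store, sum of refund:
store
S1      9
S2    100
S3     99
S4     85
S5    108
Name: refund, dtype: int64
reset_index():
  store  refund
0    S1       9
1    S2     100
2    S3      99
3    S4      85
4    S5     108
filter rows where store in ['S4', 'S2']:
  store  refund
1    S2     100
3    S4      85

92.5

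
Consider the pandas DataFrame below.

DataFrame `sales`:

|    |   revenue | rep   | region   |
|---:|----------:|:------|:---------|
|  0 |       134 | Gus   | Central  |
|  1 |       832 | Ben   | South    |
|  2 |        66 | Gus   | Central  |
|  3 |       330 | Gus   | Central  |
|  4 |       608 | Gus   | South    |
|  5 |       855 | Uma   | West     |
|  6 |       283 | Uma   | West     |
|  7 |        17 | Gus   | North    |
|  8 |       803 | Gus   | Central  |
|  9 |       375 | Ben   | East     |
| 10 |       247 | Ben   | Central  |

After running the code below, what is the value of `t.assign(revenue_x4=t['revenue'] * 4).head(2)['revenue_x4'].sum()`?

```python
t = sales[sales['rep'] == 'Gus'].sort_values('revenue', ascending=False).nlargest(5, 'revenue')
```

filter rows where rep == 'Gus':
   revenue  rep   region
0      134  Gus  Central
2       66  Gus  Central
3      330  Gus  Central
4      608  Gus    South
7       17  Gus    North
8      803  Gus  Central
sort by revenue descending:
   revenue  rep   region
8      803  Gus  Central
4      608  Gus    South
3      330  Gus  Central
0      134  Gus  Central
2       66  Gus  Central
7       17  Gus    North
take 5 rows with largest revenue:
   revenue  rep   region
8      803  Gus  Central
4      608  Gus    South
3      330  Gus  Central
0      134  Gus  Central
2       66  Gus  Central
add column revenue_x4 = t['revenue'] * 4:
   revenue  rep   region  revenue_x4
8      803  Gus  Central        3212
4      608  Gus    South        2432
3      330  Gus  Central        1320
0      134  Gus  Central         536
2       66  Gus  Central         264
take first 2 rows:
   revenue  rep   region  revenue_x4
8      803  Gus  Central        3212
4      608  Gus    South        2432
sum of column 'revenue_x4' → 5644

5644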